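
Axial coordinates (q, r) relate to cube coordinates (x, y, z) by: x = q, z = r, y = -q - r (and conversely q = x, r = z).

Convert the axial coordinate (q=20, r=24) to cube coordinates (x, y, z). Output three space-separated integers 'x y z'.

Answer: 20 -44 24

Derivation:
x = q = 20
z = r = 24
y = -x - z = -(20) - (24) = -44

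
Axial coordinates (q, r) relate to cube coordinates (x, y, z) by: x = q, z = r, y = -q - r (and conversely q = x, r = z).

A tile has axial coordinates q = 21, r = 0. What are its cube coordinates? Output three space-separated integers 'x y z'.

x = q = 21
z = r = 0
y = -x - z = -(21) - (0) = -21

Answer: 21 -21 0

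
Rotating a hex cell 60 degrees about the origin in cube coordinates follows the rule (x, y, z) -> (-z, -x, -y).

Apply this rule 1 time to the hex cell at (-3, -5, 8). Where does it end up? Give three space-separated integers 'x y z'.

Answer: -8 3 5

Derivation:
Start: (-3, -5, 8)
Step 1: (-3, -5, 8) -> (-(8), -(-3), -(-5)) = (-8, 3, 5)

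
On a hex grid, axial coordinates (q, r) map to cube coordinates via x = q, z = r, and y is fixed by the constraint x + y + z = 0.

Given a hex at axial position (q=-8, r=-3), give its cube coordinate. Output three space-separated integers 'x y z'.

x = q = -8
z = r = -3
y = -x - z = -(-8) - (-3) = 11

Answer: -8 11 -3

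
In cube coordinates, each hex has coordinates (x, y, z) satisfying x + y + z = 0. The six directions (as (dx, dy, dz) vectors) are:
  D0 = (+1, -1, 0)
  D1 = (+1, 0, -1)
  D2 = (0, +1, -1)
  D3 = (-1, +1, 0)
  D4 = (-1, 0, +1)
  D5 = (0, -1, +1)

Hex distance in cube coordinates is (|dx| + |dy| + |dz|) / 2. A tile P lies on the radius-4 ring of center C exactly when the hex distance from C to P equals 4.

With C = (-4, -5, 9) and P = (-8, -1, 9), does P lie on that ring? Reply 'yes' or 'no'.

Answer: yes

Derivation:
|px - cx| = |-8 - (-4)| = 4
|py - cy| = |-1 - (-5)| = 4
|pz - cz| = |9 - 9| = 0
distance = (4+4+0)/2 = 8/2 = 4
radius = 4; distance == radius -> yes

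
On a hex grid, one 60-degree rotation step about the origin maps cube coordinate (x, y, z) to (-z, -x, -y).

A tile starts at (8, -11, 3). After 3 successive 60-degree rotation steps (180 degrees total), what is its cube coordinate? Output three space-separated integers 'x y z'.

Start: (8, -11, 3)
Step 1: (8, -11, 3) -> (-(3), -(8), -(-11)) = (-3, -8, 11)
Step 2: (-3, -8, 11) -> (-(11), -(-3), -(-8)) = (-11, 3, 8)
Step 3: (-11, 3, 8) -> (-(8), -(-11), -(3)) = (-8, 11, -3)

Answer: -8 11 -3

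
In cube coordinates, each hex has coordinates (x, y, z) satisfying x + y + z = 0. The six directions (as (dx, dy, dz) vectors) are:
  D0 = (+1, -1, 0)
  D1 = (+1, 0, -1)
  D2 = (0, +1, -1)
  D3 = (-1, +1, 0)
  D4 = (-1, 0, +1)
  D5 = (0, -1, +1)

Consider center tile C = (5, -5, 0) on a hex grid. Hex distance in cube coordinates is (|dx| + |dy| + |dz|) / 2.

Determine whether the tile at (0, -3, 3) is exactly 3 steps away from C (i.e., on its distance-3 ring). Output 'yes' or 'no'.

Answer: no

Derivation:
|px - cx| = |0 - 5| = 5
|py - cy| = |-3 - (-5)| = 2
|pz - cz| = |3 - 0| = 3
distance = (5+2+3)/2 = 10/2 = 5
radius = 3; distance != radius -> no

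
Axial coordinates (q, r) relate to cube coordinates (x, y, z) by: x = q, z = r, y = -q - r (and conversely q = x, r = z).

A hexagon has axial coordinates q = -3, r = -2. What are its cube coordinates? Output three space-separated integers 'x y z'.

x = q = -3
z = r = -2
y = -x - z = -(-3) - (-2) = 5

Answer: -3 5 -2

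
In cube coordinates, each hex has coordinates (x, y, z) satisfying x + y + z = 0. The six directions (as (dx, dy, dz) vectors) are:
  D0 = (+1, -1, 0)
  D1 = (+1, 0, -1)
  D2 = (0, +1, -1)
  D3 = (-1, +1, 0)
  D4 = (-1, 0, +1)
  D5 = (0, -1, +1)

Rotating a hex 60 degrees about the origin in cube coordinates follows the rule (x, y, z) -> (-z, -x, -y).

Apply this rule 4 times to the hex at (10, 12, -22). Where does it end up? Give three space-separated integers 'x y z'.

Answer: -22 10 12

Derivation:
Start: (10, 12, -22)
Step 1: (10, 12, -22) -> (-(-22), -(10), -(12)) = (22, -10, -12)
Step 2: (22, -10, -12) -> (-(-12), -(22), -(-10)) = (12, -22, 10)
Step 3: (12, -22, 10) -> (-(10), -(12), -(-22)) = (-10, -12, 22)
Step 4: (-10, -12, 22) -> (-(22), -(-10), -(-12)) = (-22, 10, 12)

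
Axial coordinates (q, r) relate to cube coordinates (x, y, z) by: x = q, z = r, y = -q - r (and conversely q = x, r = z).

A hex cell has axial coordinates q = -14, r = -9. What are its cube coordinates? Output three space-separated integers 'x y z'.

x = q = -14
z = r = -9
y = -x - z = -(-14) - (-9) = 23

Answer: -14 23 -9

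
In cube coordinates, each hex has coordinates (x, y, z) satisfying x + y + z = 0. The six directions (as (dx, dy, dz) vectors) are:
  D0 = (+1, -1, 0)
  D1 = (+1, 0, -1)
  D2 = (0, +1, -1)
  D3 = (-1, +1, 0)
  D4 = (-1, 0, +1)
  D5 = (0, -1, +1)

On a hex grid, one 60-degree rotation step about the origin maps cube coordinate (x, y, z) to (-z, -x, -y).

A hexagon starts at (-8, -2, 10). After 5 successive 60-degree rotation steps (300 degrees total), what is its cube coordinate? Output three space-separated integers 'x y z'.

Start: (-8, -2, 10)
Step 1: (-8, -2, 10) -> (-(10), -(-8), -(-2)) = (-10, 8, 2)
Step 2: (-10, 8, 2) -> (-(2), -(-10), -(8)) = (-2, 10, -8)
Step 3: (-2, 10, -8) -> (-(-8), -(-2), -(10)) = (8, 2, -10)
Step 4: (8, 2, -10) -> (-(-10), -(8), -(2)) = (10, -8, -2)
Step 5: (10, -8, -2) -> (-(-2), -(10), -(-8)) = (2, -10, 8)

Answer: 2 -10 8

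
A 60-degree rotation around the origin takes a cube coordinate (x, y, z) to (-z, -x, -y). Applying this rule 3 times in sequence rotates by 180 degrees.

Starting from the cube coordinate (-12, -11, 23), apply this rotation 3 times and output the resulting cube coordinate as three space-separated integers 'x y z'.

Answer: 12 11 -23

Derivation:
Start: (-12, -11, 23)
Step 1: (-12, -11, 23) -> (-(23), -(-12), -(-11)) = (-23, 12, 11)
Step 2: (-23, 12, 11) -> (-(11), -(-23), -(12)) = (-11, 23, -12)
Step 3: (-11, 23, -12) -> (-(-12), -(-11), -(23)) = (12, 11, -23)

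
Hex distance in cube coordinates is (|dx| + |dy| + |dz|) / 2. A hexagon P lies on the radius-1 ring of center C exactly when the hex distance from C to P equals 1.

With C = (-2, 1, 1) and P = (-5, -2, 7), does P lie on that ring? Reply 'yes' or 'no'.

Answer: no

Derivation:
|px - cx| = |-5 - (-2)| = 3
|py - cy| = |-2 - 1| = 3
|pz - cz| = |7 - 1| = 6
distance = (3+3+6)/2 = 12/2 = 6
radius = 1; distance != radius -> no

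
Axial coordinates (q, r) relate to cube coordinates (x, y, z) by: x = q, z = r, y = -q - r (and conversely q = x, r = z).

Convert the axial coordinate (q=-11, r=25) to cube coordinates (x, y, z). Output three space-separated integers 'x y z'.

x = q = -11
z = r = 25
y = -x - z = -(-11) - (25) = -14

Answer: -11 -14 25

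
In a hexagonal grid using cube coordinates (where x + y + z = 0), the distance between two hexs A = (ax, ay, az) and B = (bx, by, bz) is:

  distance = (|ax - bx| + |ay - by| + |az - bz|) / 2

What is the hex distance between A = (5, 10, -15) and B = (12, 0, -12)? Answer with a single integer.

Answer: 10

Derivation:
|ax - bx| = |5 - 12| = 7
|ay - by| = |10 - 0| = 10
|az - bz| = |-15 - (-12)| = 3
distance = (7 + 10 + 3) / 2 = 20 / 2 = 10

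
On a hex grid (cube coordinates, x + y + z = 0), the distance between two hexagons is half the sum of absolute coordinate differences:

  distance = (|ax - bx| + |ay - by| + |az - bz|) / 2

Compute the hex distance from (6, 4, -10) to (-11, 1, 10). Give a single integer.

|ax - bx| = |6 - (-11)| = 17
|ay - by| = |4 - 1| = 3
|az - bz| = |-10 - 10| = 20
distance = (17 + 3 + 20) / 2 = 40 / 2 = 20

Answer: 20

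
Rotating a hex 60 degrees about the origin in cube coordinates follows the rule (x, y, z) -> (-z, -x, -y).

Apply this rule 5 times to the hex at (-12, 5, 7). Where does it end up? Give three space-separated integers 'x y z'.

Start: (-12, 5, 7)
Step 1: (-12, 5, 7) -> (-(7), -(-12), -(5)) = (-7, 12, -5)
Step 2: (-7, 12, -5) -> (-(-5), -(-7), -(12)) = (5, 7, -12)
Step 3: (5, 7, -12) -> (-(-12), -(5), -(7)) = (12, -5, -7)
Step 4: (12, -5, -7) -> (-(-7), -(12), -(-5)) = (7, -12, 5)
Step 5: (7, -12, 5) -> (-(5), -(7), -(-12)) = (-5, -7, 12)

Answer: -5 -7 12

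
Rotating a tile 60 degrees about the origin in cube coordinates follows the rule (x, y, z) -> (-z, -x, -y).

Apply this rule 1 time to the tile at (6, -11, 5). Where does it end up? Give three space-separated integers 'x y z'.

Start: (6, -11, 5)
Step 1: (6, -11, 5) -> (-(5), -(6), -(-11)) = (-5, -6, 11)

Answer: -5 -6 11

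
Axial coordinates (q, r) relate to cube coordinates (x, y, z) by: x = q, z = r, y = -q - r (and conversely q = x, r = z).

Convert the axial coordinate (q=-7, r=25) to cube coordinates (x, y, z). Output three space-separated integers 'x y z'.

x = q = -7
z = r = 25
y = -x - z = -(-7) - (25) = -18

Answer: -7 -18 25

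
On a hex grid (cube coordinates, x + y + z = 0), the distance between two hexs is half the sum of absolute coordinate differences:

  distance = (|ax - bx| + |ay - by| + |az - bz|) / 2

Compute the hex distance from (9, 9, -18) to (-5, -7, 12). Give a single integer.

Answer: 30

Derivation:
|ax - bx| = |9 - (-5)| = 14
|ay - by| = |9 - (-7)| = 16
|az - bz| = |-18 - 12| = 30
distance = (14 + 16 + 30) / 2 = 60 / 2 = 30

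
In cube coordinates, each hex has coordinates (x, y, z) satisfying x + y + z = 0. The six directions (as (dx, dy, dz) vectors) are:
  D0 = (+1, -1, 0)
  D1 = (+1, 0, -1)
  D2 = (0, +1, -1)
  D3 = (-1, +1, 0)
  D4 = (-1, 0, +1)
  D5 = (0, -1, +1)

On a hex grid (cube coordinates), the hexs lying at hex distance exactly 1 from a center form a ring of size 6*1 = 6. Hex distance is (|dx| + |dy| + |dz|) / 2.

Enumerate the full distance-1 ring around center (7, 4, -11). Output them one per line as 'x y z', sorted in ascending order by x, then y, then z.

Answer: 6 4 -10
6 5 -11
7 3 -10
7 5 -12
8 3 -11
8 4 -12

Derivation:
Walk ring at distance 1 from (7, 4, -11):
Start at center + D4*1 = (6, 4, -10)
  hex 0: (6, 4, -10)
  hex 1: (7, 3, -10)
  hex 2: (8, 3, -11)
  hex 3: (8, 4, -12)
  hex 4: (7, 5, -12)
  hex 5: (6, 5, -11)
Sorted: 6 hexes.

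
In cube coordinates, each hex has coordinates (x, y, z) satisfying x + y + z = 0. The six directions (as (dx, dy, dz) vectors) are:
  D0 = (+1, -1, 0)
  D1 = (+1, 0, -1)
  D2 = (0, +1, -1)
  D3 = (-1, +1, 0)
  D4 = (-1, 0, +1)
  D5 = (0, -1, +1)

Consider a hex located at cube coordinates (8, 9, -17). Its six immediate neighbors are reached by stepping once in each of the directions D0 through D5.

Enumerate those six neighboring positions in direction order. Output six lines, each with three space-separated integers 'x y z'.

Answer: 9 8 -17
9 9 -18
8 10 -18
7 10 -17
7 9 -16
8 8 -16

Derivation:
Center: (8, 9, -17). Add each direction:
  D0: (8, 9, -17) + (1, -1, 0) = (9, 8, -17)
  D1: (8, 9, -17) + (1, 0, -1) = (9, 9, -18)
  D2: (8, 9, -17) + (0, 1, -1) = (8, 10, -18)
  D3: (8, 9, -17) + (-1, 1, 0) = (7, 10, -17)
  D4: (8, 9, -17) + (-1, 0, 1) = (7, 9, -16)
  D5: (8, 9, -17) + (0, -1, 1) = (8, 8, -16)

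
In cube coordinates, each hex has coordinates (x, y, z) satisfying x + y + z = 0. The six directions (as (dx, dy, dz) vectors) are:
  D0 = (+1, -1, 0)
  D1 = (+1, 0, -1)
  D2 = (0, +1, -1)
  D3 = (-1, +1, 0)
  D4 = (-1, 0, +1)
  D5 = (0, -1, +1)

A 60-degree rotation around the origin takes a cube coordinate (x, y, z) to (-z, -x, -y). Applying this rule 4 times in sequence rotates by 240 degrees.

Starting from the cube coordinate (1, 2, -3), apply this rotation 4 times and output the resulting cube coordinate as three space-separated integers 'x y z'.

Start: (1, 2, -3)
Step 1: (1, 2, -3) -> (-(-3), -(1), -(2)) = (3, -1, -2)
Step 2: (3, -1, -2) -> (-(-2), -(3), -(-1)) = (2, -3, 1)
Step 3: (2, -3, 1) -> (-(1), -(2), -(-3)) = (-1, -2, 3)
Step 4: (-1, -2, 3) -> (-(3), -(-1), -(-2)) = (-3, 1, 2)

Answer: -3 1 2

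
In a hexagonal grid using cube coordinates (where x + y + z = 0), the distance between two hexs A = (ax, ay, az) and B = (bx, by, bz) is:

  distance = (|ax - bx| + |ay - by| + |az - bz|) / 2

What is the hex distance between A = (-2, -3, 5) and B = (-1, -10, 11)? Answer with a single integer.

|ax - bx| = |-2 - (-1)| = 1
|ay - by| = |-3 - (-10)| = 7
|az - bz| = |5 - 11| = 6
distance = (1 + 7 + 6) / 2 = 14 / 2 = 7

Answer: 7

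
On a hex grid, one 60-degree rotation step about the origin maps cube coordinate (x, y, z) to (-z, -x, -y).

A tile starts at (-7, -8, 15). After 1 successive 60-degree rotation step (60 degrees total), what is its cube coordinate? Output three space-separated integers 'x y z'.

Start: (-7, -8, 15)
Step 1: (-7, -8, 15) -> (-(15), -(-7), -(-8)) = (-15, 7, 8)

Answer: -15 7 8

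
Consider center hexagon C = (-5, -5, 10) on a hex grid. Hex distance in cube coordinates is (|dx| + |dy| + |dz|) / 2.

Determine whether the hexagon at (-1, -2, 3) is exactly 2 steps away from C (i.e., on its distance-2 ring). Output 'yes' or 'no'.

|px - cx| = |-1 - (-5)| = 4
|py - cy| = |-2 - (-5)| = 3
|pz - cz| = |3 - 10| = 7
distance = (4+3+7)/2 = 14/2 = 7
radius = 2; distance != radius -> no

Answer: no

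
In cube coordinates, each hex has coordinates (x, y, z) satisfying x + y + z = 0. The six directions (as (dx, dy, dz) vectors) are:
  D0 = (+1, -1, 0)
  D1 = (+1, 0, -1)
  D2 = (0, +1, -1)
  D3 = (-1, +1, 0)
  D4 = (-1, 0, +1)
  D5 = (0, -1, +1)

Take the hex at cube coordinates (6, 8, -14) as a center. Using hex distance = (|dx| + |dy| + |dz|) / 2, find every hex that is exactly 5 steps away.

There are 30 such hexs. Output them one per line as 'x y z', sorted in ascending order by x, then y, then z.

Answer: 1 8 -9
1 9 -10
1 10 -11
1 11 -12
1 12 -13
1 13 -14
2 7 -9
2 13 -15
3 6 -9
3 13 -16
4 5 -9
4 13 -17
5 4 -9
5 13 -18
6 3 -9
6 13 -19
7 3 -10
7 12 -19
8 3 -11
8 11 -19
9 3 -12
9 10 -19
10 3 -13
10 9 -19
11 3 -14
11 4 -15
11 5 -16
11 6 -17
11 7 -18
11 8 -19

Derivation:
Walk ring at distance 5 from (6, 8, -14):
Start at center + D4*5 = (1, 8, -9)
  hex 0: (1, 8, -9)
  hex 1: (2, 7, -9)
  hex 2: (3, 6, -9)
  hex 3: (4, 5, -9)
  hex 4: (5, 4, -9)
  hex 5: (6, 3, -9)
  hex 6: (7, 3, -10)
  hex 7: (8, 3, -11)
  hex 8: (9, 3, -12)
  hex 9: (10, 3, -13)
  hex 10: (11, 3, -14)
  hex 11: (11, 4, -15)
  hex 12: (11, 5, -16)
  hex 13: (11, 6, -17)
  hex 14: (11, 7, -18)
  hex 15: (11, 8, -19)
  hex 16: (10, 9, -19)
  hex 17: (9, 10, -19)
  hex 18: (8, 11, -19)
  hex 19: (7, 12, -19)
  hex 20: (6, 13, -19)
  hex 21: (5, 13, -18)
  hex 22: (4, 13, -17)
  hex 23: (3, 13, -16)
  hex 24: (2, 13, -15)
  hex 25: (1, 13, -14)
  hex 26: (1, 12, -13)
  hex 27: (1, 11, -12)
  hex 28: (1, 10, -11)
  hex 29: (1, 9, -10)
Sorted: 30 hexes.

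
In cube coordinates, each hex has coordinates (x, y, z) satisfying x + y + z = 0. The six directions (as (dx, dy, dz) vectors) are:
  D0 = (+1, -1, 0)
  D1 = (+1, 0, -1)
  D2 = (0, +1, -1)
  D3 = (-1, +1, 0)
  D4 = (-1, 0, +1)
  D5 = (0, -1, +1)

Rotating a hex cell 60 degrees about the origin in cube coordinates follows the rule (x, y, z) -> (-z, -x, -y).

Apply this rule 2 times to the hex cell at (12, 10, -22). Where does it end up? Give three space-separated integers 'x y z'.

Start: (12, 10, -22)
Step 1: (12, 10, -22) -> (-(-22), -(12), -(10)) = (22, -12, -10)
Step 2: (22, -12, -10) -> (-(-10), -(22), -(-12)) = (10, -22, 12)

Answer: 10 -22 12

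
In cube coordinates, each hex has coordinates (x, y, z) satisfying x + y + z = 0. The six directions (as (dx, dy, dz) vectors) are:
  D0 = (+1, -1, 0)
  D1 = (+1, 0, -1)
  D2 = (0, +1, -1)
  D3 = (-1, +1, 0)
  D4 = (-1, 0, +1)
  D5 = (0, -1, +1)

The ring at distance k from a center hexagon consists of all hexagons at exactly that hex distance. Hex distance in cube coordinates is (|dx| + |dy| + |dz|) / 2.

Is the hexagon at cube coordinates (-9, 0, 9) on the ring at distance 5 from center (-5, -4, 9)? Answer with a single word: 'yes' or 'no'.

Answer: no

Derivation:
|px - cx| = |-9 - (-5)| = 4
|py - cy| = |0 - (-4)| = 4
|pz - cz| = |9 - 9| = 0
distance = (4+4+0)/2 = 8/2 = 4
radius = 5; distance != radius -> no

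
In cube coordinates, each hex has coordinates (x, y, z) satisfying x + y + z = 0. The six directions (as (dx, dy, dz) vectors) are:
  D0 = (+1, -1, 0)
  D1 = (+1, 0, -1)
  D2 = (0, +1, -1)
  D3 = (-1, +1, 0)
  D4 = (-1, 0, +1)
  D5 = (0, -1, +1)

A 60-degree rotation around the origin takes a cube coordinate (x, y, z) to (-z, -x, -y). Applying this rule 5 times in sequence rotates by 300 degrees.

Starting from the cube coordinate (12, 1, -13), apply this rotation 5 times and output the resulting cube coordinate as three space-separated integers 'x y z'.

Start: (12, 1, -13)
Step 1: (12, 1, -13) -> (-(-13), -(12), -(1)) = (13, -12, -1)
Step 2: (13, -12, -1) -> (-(-1), -(13), -(-12)) = (1, -13, 12)
Step 3: (1, -13, 12) -> (-(12), -(1), -(-13)) = (-12, -1, 13)
Step 4: (-12, -1, 13) -> (-(13), -(-12), -(-1)) = (-13, 12, 1)
Step 5: (-13, 12, 1) -> (-(1), -(-13), -(12)) = (-1, 13, -12)

Answer: -1 13 -12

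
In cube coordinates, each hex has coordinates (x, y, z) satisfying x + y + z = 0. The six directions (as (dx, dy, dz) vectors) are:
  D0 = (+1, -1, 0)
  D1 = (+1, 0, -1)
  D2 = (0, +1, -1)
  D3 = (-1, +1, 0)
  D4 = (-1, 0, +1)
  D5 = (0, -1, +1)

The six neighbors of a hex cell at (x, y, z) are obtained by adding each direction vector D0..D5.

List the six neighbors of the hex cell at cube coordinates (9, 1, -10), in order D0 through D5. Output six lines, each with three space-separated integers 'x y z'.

Answer: 10 0 -10
10 1 -11
9 2 -11
8 2 -10
8 1 -9
9 0 -9

Derivation:
Center: (9, 1, -10). Add each direction:
  D0: (9, 1, -10) + (1, -1, 0) = (10, 0, -10)
  D1: (9, 1, -10) + (1, 0, -1) = (10, 1, -11)
  D2: (9, 1, -10) + (0, 1, -1) = (9, 2, -11)
  D3: (9, 1, -10) + (-1, 1, 0) = (8, 2, -10)
  D4: (9, 1, -10) + (-1, 0, 1) = (8, 1, -9)
  D5: (9, 1, -10) + (0, -1, 1) = (9, 0, -9)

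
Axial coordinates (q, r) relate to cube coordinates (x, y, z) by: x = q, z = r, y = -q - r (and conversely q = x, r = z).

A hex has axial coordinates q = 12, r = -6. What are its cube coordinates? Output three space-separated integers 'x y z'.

x = q = 12
z = r = -6
y = -x - z = -(12) - (-6) = -6

Answer: 12 -6 -6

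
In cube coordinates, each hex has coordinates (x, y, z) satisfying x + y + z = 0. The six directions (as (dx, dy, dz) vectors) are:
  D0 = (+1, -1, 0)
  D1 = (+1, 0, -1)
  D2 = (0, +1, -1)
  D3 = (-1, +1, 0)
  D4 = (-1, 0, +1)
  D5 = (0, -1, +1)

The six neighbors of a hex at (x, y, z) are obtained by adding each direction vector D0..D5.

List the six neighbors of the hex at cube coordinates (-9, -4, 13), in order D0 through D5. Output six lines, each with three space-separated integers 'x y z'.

Answer: -8 -5 13
-8 -4 12
-9 -3 12
-10 -3 13
-10 -4 14
-9 -5 14

Derivation:
Center: (-9, -4, 13). Add each direction:
  D0: (-9, -4, 13) + (1, -1, 0) = (-8, -5, 13)
  D1: (-9, -4, 13) + (1, 0, -1) = (-8, -4, 12)
  D2: (-9, -4, 13) + (0, 1, -1) = (-9, -3, 12)
  D3: (-9, -4, 13) + (-1, 1, 0) = (-10, -3, 13)
  D4: (-9, -4, 13) + (-1, 0, 1) = (-10, -4, 14)
  D5: (-9, -4, 13) + (0, -1, 1) = (-9, -5, 14)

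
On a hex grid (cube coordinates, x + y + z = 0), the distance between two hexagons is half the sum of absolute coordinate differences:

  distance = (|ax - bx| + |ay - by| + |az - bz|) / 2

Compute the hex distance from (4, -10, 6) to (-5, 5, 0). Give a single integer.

Answer: 15

Derivation:
|ax - bx| = |4 - (-5)| = 9
|ay - by| = |-10 - 5| = 15
|az - bz| = |6 - 0| = 6
distance = (9 + 15 + 6) / 2 = 30 / 2 = 15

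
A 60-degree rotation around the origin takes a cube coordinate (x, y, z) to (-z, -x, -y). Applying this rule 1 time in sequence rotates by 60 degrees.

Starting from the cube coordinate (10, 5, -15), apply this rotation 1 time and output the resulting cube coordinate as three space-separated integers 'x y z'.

Start: (10, 5, -15)
Step 1: (10, 5, -15) -> (-(-15), -(10), -(5)) = (15, -10, -5)

Answer: 15 -10 -5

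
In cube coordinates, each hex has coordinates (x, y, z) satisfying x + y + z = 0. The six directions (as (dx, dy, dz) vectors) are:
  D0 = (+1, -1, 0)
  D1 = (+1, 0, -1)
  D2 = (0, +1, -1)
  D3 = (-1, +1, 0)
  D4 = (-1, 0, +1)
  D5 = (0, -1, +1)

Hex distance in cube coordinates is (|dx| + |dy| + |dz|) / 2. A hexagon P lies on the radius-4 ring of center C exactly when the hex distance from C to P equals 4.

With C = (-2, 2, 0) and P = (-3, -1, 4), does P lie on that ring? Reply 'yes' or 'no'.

Answer: yes

Derivation:
|px - cx| = |-3 - (-2)| = 1
|py - cy| = |-1 - 2| = 3
|pz - cz| = |4 - 0| = 4
distance = (1+3+4)/2 = 8/2 = 4
radius = 4; distance == radius -> yes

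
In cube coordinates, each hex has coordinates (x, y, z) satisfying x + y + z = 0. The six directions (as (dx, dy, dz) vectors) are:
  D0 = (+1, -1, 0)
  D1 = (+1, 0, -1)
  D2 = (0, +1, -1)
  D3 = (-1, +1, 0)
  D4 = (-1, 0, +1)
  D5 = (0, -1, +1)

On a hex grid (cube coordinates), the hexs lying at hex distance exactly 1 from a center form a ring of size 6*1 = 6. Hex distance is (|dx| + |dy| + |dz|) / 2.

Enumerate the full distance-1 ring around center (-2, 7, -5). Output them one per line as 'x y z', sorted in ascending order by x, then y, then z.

Answer: -3 7 -4
-3 8 -5
-2 6 -4
-2 8 -6
-1 6 -5
-1 7 -6

Derivation:
Walk ring at distance 1 from (-2, 7, -5):
Start at center + D4*1 = (-3, 7, -4)
  hex 0: (-3, 7, -4)
  hex 1: (-2, 6, -4)
  hex 2: (-1, 6, -5)
  hex 3: (-1, 7, -6)
  hex 4: (-2, 8, -6)
  hex 5: (-3, 8, -5)
Sorted: 6 hexes.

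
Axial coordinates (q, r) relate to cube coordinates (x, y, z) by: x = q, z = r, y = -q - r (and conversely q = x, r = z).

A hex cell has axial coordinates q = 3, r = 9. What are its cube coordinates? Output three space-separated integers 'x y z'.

Answer: 3 -12 9

Derivation:
x = q = 3
z = r = 9
y = -x - z = -(3) - (9) = -12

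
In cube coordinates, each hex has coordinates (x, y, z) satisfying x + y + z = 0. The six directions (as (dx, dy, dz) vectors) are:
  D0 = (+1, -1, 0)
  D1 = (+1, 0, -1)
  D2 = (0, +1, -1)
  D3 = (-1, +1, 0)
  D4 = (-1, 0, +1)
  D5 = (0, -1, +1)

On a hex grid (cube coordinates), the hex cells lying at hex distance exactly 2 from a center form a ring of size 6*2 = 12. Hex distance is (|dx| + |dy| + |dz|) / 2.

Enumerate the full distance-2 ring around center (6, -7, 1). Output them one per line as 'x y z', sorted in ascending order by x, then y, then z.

Answer: 4 -7 3
4 -6 2
4 -5 1
5 -8 3
5 -5 0
6 -9 3
6 -5 -1
7 -9 2
7 -6 -1
8 -9 1
8 -8 0
8 -7 -1

Derivation:
Walk ring at distance 2 from (6, -7, 1):
Start at center + D4*2 = (4, -7, 3)
  hex 0: (4, -7, 3)
  hex 1: (5, -8, 3)
  hex 2: (6, -9, 3)
  hex 3: (7, -9, 2)
  hex 4: (8, -9, 1)
  hex 5: (8, -8, 0)
  hex 6: (8, -7, -1)
  hex 7: (7, -6, -1)
  hex 8: (6, -5, -1)
  hex 9: (5, -5, 0)
  hex 10: (4, -5, 1)
  hex 11: (4, -6, 2)
Sorted: 12 hexes.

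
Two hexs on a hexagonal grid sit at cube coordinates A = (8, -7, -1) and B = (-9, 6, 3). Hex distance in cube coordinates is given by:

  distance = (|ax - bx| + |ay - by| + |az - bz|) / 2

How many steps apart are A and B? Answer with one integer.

Answer: 17

Derivation:
|ax - bx| = |8 - (-9)| = 17
|ay - by| = |-7 - 6| = 13
|az - bz| = |-1 - 3| = 4
distance = (17 + 13 + 4) / 2 = 34 / 2 = 17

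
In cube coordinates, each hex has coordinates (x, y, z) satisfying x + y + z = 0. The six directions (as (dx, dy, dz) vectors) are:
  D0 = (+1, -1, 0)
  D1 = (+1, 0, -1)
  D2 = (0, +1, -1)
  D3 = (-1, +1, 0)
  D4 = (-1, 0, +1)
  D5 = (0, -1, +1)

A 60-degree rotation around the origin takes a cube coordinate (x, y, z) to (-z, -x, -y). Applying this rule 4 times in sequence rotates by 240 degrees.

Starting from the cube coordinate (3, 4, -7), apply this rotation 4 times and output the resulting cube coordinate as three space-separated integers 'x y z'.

Start: (3, 4, -7)
Step 1: (3, 4, -7) -> (-(-7), -(3), -(4)) = (7, -3, -4)
Step 2: (7, -3, -4) -> (-(-4), -(7), -(-3)) = (4, -7, 3)
Step 3: (4, -7, 3) -> (-(3), -(4), -(-7)) = (-3, -4, 7)
Step 4: (-3, -4, 7) -> (-(7), -(-3), -(-4)) = (-7, 3, 4)

Answer: -7 3 4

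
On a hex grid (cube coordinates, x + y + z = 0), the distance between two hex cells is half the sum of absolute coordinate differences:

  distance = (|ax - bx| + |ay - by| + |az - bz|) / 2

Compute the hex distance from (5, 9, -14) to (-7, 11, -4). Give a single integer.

Answer: 12

Derivation:
|ax - bx| = |5 - (-7)| = 12
|ay - by| = |9 - 11| = 2
|az - bz| = |-14 - (-4)| = 10
distance = (12 + 2 + 10) / 2 = 24 / 2 = 12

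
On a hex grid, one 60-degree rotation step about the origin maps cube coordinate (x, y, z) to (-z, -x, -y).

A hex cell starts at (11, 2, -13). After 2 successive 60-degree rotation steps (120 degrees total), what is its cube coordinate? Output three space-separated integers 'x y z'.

Answer: 2 -13 11

Derivation:
Start: (11, 2, -13)
Step 1: (11, 2, -13) -> (-(-13), -(11), -(2)) = (13, -11, -2)
Step 2: (13, -11, -2) -> (-(-2), -(13), -(-11)) = (2, -13, 11)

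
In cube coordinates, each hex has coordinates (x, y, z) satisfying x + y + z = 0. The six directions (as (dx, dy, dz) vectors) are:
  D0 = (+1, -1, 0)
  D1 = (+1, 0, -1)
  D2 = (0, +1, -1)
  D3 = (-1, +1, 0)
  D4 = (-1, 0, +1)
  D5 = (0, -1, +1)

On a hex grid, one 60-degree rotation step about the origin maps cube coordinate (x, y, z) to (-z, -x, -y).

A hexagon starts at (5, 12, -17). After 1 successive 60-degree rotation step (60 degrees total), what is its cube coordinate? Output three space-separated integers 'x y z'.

Start: (5, 12, -17)
Step 1: (5, 12, -17) -> (-(-17), -(5), -(12)) = (17, -5, -12)

Answer: 17 -5 -12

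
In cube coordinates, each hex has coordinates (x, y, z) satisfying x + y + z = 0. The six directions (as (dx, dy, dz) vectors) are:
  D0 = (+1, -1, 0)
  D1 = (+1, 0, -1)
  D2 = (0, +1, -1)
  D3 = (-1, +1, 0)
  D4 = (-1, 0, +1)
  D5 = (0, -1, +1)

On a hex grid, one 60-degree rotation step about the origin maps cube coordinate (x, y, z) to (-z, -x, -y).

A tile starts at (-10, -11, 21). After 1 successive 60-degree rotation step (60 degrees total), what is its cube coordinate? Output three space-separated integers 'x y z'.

Answer: -21 10 11

Derivation:
Start: (-10, -11, 21)
Step 1: (-10, -11, 21) -> (-(21), -(-10), -(-11)) = (-21, 10, 11)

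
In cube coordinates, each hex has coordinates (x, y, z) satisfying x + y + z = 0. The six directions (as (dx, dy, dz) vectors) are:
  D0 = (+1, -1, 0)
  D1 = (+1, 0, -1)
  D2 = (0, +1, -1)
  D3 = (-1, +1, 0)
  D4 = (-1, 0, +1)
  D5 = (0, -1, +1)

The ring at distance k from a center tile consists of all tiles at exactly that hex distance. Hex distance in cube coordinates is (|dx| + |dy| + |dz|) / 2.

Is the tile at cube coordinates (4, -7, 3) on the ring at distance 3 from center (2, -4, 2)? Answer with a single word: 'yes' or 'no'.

|px - cx| = |4 - 2| = 2
|py - cy| = |-7 - (-4)| = 3
|pz - cz| = |3 - 2| = 1
distance = (2+3+1)/2 = 6/2 = 3
radius = 3; distance == radius -> yes

Answer: yes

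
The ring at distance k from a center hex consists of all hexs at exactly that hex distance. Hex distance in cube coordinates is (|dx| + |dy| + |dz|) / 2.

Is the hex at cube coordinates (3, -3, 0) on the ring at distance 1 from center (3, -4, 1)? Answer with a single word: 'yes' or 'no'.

|px - cx| = |3 - 3| = 0
|py - cy| = |-3 - (-4)| = 1
|pz - cz| = |0 - 1| = 1
distance = (0+1+1)/2 = 2/2 = 1
radius = 1; distance == radius -> yes

Answer: yes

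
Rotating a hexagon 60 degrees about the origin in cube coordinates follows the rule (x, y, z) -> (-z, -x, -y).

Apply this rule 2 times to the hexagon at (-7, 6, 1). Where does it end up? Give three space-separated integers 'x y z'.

Start: (-7, 6, 1)
Step 1: (-7, 6, 1) -> (-(1), -(-7), -(6)) = (-1, 7, -6)
Step 2: (-1, 7, -6) -> (-(-6), -(-1), -(7)) = (6, 1, -7)

Answer: 6 1 -7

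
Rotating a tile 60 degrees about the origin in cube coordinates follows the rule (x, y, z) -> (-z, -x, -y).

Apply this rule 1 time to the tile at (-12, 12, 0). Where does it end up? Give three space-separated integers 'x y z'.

Start: (-12, 12, 0)
Step 1: (-12, 12, 0) -> (-(0), -(-12), -(12)) = (0, 12, -12)

Answer: 0 12 -12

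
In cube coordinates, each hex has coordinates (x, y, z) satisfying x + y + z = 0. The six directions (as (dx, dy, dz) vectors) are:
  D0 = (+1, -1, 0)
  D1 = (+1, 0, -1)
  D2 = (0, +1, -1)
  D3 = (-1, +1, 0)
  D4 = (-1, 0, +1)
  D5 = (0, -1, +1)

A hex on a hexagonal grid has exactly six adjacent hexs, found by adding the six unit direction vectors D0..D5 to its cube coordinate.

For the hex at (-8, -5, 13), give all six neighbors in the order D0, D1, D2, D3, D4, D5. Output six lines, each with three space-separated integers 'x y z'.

Answer: -7 -6 13
-7 -5 12
-8 -4 12
-9 -4 13
-9 -5 14
-8 -6 14

Derivation:
Center: (-8, -5, 13). Add each direction:
  D0: (-8, -5, 13) + (1, -1, 0) = (-7, -6, 13)
  D1: (-8, -5, 13) + (1, 0, -1) = (-7, -5, 12)
  D2: (-8, -5, 13) + (0, 1, -1) = (-8, -4, 12)
  D3: (-8, -5, 13) + (-1, 1, 0) = (-9, -4, 13)
  D4: (-8, -5, 13) + (-1, 0, 1) = (-9, -5, 14)
  D5: (-8, -5, 13) + (0, -1, 1) = (-8, -6, 14)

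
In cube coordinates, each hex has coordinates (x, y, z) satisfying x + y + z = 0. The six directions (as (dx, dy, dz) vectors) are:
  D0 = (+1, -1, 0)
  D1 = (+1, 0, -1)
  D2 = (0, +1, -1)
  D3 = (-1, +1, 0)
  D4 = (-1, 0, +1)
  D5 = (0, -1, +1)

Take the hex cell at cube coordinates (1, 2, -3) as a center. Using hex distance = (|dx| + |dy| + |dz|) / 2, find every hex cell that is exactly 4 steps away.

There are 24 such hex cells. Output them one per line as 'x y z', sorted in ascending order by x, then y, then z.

Answer: -3 2 1
-3 3 0
-3 4 -1
-3 5 -2
-3 6 -3
-2 1 1
-2 6 -4
-1 0 1
-1 6 -5
0 -1 1
0 6 -6
1 -2 1
1 6 -7
2 -2 0
2 5 -7
3 -2 -1
3 4 -7
4 -2 -2
4 3 -7
5 -2 -3
5 -1 -4
5 0 -5
5 1 -6
5 2 -7

Derivation:
Walk ring at distance 4 from (1, 2, -3):
Start at center + D4*4 = (-3, 2, 1)
  hex 0: (-3, 2, 1)
  hex 1: (-2, 1, 1)
  hex 2: (-1, 0, 1)
  hex 3: (0, -1, 1)
  hex 4: (1, -2, 1)
  hex 5: (2, -2, 0)
  hex 6: (3, -2, -1)
  hex 7: (4, -2, -2)
  hex 8: (5, -2, -3)
  hex 9: (5, -1, -4)
  hex 10: (5, 0, -5)
  hex 11: (5, 1, -6)
  hex 12: (5, 2, -7)
  hex 13: (4, 3, -7)
  hex 14: (3, 4, -7)
  hex 15: (2, 5, -7)
  hex 16: (1, 6, -7)
  hex 17: (0, 6, -6)
  hex 18: (-1, 6, -5)
  hex 19: (-2, 6, -4)
  hex 20: (-3, 6, -3)
  hex 21: (-3, 5, -2)
  hex 22: (-3, 4, -1)
  hex 23: (-3, 3, 0)
Sorted: 24 hexes.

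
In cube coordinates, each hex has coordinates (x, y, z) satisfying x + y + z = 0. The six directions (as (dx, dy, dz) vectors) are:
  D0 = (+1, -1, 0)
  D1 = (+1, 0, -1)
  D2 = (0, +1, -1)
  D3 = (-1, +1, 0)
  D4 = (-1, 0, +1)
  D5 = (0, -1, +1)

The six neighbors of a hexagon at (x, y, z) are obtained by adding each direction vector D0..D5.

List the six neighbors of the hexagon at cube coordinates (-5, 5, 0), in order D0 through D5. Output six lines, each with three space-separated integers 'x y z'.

Center: (-5, 5, 0). Add each direction:
  D0: (-5, 5, 0) + (1, -1, 0) = (-4, 4, 0)
  D1: (-5, 5, 0) + (1, 0, -1) = (-4, 5, -1)
  D2: (-5, 5, 0) + (0, 1, -1) = (-5, 6, -1)
  D3: (-5, 5, 0) + (-1, 1, 0) = (-6, 6, 0)
  D4: (-5, 5, 0) + (-1, 0, 1) = (-6, 5, 1)
  D5: (-5, 5, 0) + (0, -1, 1) = (-5, 4, 1)

Answer: -4 4 0
-4 5 -1
-5 6 -1
-6 6 0
-6 5 1
-5 4 1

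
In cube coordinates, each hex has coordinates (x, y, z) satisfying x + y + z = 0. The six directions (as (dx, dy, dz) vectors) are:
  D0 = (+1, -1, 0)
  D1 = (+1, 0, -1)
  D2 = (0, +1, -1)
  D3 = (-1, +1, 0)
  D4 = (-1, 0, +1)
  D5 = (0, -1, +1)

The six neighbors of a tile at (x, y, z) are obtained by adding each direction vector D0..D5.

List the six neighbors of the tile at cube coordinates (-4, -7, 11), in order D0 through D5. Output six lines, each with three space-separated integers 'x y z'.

Center: (-4, -7, 11). Add each direction:
  D0: (-4, -7, 11) + (1, -1, 0) = (-3, -8, 11)
  D1: (-4, -7, 11) + (1, 0, -1) = (-3, -7, 10)
  D2: (-4, -7, 11) + (0, 1, -1) = (-4, -6, 10)
  D3: (-4, -7, 11) + (-1, 1, 0) = (-5, -6, 11)
  D4: (-4, -7, 11) + (-1, 0, 1) = (-5, -7, 12)
  D5: (-4, -7, 11) + (0, -1, 1) = (-4, -8, 12)

Answer: -3 -8 11
-3 -7 10
-4 -6 10
-5 -6 11
-5 -7 12
-4 -8 12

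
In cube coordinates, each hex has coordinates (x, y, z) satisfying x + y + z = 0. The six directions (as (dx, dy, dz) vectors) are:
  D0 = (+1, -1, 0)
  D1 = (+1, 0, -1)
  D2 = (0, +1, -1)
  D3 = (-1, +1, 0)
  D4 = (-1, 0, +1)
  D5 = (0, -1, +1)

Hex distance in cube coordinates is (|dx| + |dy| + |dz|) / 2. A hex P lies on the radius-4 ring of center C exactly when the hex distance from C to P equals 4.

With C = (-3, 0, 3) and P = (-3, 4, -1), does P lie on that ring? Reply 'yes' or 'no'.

Answer: yes

Derivation:
|px - cx| = |-3 - (-3)| = 0
|py - cy| = |4 - 0| = 4
|pz - cz| = |-1 - 3| = 4
distance = (0+4+4)/2 = 8/2 = 4
radius = 4; distance == radius -> yes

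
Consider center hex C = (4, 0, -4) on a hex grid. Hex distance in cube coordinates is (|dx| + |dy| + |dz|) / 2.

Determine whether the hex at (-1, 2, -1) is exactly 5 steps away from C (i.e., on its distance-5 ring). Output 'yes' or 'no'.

Answer: yes

Derivation:
|px - cx| = |-1 - 4| = 5
|py - cy| = |2 - 0| = 2
|pz - cz| = |-1 - (-4)| = 3
distance = (5+2+3)/2 = 10/2 = 5
radius = 5; distance == radius -> yes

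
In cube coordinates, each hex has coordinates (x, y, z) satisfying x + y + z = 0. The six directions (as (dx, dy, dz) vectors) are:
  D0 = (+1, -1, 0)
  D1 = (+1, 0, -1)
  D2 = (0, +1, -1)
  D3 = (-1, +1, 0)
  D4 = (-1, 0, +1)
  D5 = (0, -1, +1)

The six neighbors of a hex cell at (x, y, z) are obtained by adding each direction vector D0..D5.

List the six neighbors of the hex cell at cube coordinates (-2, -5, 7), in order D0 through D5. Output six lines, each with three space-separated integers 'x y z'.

Answer: -1 -6 7
-1 -5 6
-2 -4 6
-3 -4 7
-3 -5 8
-2 -6 8

Derivation:
Center: (-2, -5, 7). Add each direction:
  D0: (-2, -5, 7) + (1, -1, 0) = (-1, -6, 7)
  D1: (-2, -5, 7) + (1, 0, -1) = (-1, -5, 6)
  D2: (-2, -5, 7) + (0, 1, -1) = (-2, -4, 6)
  D3: (-2, -5, 7) + (-1, 1, 0) = (-3, -4, 7)
  D4: (-2, -5, 7) + (-1, 0, 1) = (-3, -5, 8)
  D5: (-2, -5, 7) + (0, -1, 1) = (-2, -6, 8)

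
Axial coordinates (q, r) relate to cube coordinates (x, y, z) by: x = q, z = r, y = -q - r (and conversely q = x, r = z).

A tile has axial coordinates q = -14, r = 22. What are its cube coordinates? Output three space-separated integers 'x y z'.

Answer: -14 -8 22

Derivation:
x = q = -14
z = r = 22
y = -x - z = -(-14) - (22) = -8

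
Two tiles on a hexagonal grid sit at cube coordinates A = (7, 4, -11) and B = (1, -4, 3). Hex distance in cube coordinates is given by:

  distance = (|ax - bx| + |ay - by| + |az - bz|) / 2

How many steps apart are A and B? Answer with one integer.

|ax - bx| = |7 - 1| = 6
|ay - by| = |4 - (-4)| = 8
|az - bz| = |-11 - 3| = 14
distance = (6 + 8 + 14) / 2 = 28 / 2 = 14

Answer: 14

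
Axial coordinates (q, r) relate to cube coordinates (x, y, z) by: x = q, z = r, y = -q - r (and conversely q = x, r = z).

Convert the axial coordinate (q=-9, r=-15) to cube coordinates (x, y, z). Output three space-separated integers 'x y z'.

x = q = -9
z = r = -15
y = -x - z = -(-9) - (-15) = 24

Answer: -9 24 -15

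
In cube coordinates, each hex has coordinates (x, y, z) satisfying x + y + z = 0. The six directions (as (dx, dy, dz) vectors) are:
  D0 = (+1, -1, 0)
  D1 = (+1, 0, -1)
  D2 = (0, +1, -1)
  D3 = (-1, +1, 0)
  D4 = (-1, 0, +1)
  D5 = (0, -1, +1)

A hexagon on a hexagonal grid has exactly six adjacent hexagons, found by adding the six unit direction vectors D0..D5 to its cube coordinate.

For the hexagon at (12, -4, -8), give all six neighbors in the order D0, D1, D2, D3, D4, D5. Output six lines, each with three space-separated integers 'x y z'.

Answer: 13 -5 -8
13 -4 -9
12 -3 -9
11 -3 -8
11 -4 -7
12 -5 -7

Derivation:
Center: (12, -4, -8). Add each direction:
  D0: (12, -4, -8) + (1, -1, 0) = (13, -5, -8)
  D1: (12, -4, -8) + (1, 0, -1) = (13, -4, -9)
  D2: (12, -4, -8) + (0, 1, -1) = (12, -3, -9)
  D3: (12, -4, -8) + (-1, 1, 0) = (11, -3, -8)
  D4: (12, -4, -8) + (-1, 0, 1) = (11, -4, -7)
  D5: (12, -4, -8) + (0, -1, 1) = (12, -5, -7)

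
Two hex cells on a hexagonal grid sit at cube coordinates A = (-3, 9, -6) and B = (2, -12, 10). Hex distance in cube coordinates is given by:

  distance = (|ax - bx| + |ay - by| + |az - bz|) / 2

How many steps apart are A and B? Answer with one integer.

|ax - bx| = |-3 - 2| = 5
|ay - by| = |9 - (-12)| = 21
|az - bz| = |-6 - 10| = 16
distance = (5 + 21 + 16) / 2 = 42 / 2 = 21

Answer: 21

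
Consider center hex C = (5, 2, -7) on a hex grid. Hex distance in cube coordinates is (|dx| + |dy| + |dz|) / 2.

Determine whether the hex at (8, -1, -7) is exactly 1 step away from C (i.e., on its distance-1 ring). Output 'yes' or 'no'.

|px - cx| = |8 - 5| = 3
|py - cy| = |-1 - 2| = 3
|pz - cz| = |-7 - (-7)| = 0
distance = (3+3+0)/2 = 6/2 = 3
radius = 1; distance != radius -> no

Answer: no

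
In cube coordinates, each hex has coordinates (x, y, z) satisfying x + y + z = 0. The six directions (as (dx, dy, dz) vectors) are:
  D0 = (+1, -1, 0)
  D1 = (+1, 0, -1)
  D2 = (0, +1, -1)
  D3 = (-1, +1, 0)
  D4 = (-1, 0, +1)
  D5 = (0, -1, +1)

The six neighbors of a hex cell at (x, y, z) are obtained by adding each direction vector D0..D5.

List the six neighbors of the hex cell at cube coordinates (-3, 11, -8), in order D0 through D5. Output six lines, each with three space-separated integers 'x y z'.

Center: (-3, 11, -8). Add each direction:
  D0: (-3, 11, -8) + (1, -1, 0) = (-2, 10, -8)
  D1: (-3, 11, -8) + (1, 0, -1) = (-2, 11, -9)
  D2: (-3, 11, -8) + (0, 1, -1) = (-3, 12, -9)
  D3: (-3, 11, -8) + (-1, 1, 0) = (-4, 12, -8)
  D4: (-3, 11, -8) + (-1, 0, 1) = (-4, 11, -7)
  D5: (-3, 11, -8) + (0, -1, 1) = (-3, 10, -7)

Answer: -2 10 -8
-2 11 -9
-3 12 -9
-4 12 -8
-4 11 -7
-3 10 -7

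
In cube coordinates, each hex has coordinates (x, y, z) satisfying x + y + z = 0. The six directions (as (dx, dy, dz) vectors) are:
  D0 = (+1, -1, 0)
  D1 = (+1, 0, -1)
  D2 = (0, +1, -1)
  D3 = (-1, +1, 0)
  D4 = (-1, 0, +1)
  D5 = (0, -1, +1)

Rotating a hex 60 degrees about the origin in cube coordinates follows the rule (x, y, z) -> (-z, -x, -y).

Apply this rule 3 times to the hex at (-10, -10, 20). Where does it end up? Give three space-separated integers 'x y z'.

Answer: 10 10 -20

Derivation:
Start: (-10, -10, 20)
Step 1: (-10, -10, 20) -> (-(20), -(-10), -(-10)) = (-20, 10, 10)
Step 2: (-20, 10, 10) -> (-(10), -(-20), -(10)) = (-10, 20, -10)
Step 3: (-10, 20, -10) -> (-(-10), -(-10), -(20)) = (10, 10, -20)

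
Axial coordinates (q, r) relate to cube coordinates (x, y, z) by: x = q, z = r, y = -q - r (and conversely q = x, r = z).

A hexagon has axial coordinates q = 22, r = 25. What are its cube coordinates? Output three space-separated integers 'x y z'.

Answer: 22 -47 25

Derivation:
x = q = 22
z = r = 25
y = -x - z = -(22) - (25) = -47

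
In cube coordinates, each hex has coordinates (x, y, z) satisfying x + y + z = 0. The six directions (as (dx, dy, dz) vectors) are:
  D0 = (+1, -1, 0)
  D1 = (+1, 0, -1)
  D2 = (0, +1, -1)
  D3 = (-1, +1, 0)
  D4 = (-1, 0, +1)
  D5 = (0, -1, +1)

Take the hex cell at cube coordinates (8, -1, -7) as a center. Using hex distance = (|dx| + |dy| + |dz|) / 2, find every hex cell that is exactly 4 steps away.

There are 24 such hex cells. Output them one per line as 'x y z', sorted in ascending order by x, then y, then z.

Walk ring at distance 4 from (8, -1, -7):
Start at center + D4*4 = (4, -1, -3)
  hex 0: (4, -1, -3)
  hex 1: (5, -2, -3)
  hex 2: (6, -3, -3)
  hex 3: (7, -4, -3)
  hex 4: (8, -5, -3)
  hex 5: (9, -5, -4)
  hex 6: (10, -5, -5)
  hex 7: (11, -5, -6)
  hex 8: (12, -5, -7)
  hex 9: (12, -4, -8)
  hex 10: (12, -3, -9)
  hex 11: (12, -2, -10)
  hex 12: (12, -1, -11)
  hex 13: (11, 0, -11)
  hex 14: (10, 1, -11)
  hex 15: (9, 2, -11)
  hex 16: (8, 3, -11)
  hex 17: (7, 3, -10)
  hex 18: (6, 3, -9)
  hex 19: (5, 3, -8)
  hex 20: (4, 3, -7)
  hex 21: (4, 2, -6)
  hex 22: (4, 1, -5)
  hex 23: (4, 0, -4)
Sorted: 24 hexes.

Answer: 4 -1 -3
4 0 -4
4 1 -5
4 2 -6
4 3 -7
5 -2 -3
5 3 -8
6 -3 -3
6 3 -9
7 -4 -3
7 3 -10
8 -5 -3
8 3 -11
9 -5 -4
9 2 -11
10 -5 -5
10 1 -11
11 -5 -6
11 0 -11
12 -5 -7
12 -4 -8
12 -3 -9
12 -2 -10
12 -1 -11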